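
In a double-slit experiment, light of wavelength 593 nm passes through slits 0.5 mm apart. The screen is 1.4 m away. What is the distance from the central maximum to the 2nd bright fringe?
y = mλL/d = 3.321 mm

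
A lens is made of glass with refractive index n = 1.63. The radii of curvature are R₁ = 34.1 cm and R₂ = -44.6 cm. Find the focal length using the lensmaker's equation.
1/f = (n − 1)(1/R₁ − 1/R₂) → f = 30.67 cm (converging lens)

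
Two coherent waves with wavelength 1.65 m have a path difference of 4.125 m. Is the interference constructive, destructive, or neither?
destructive — path difference = 2.5λ, an odd multiple of λ/2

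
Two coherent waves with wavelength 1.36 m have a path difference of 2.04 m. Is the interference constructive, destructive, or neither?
destructive — path difference = 1.5λ, an odd multiple of λ/2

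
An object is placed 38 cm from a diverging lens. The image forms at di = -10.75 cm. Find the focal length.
1/f = 1/do + 1/di → f = -14.99 cm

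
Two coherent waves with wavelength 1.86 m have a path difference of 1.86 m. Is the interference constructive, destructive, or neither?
constructive — path difference = 1λ, a whole number of wavelengths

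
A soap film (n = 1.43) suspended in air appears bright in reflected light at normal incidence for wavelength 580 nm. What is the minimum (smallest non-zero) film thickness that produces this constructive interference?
2nt = (m − ½)λ with m = 1 → t = (m − ½)λ/(2n) = 101.4 nm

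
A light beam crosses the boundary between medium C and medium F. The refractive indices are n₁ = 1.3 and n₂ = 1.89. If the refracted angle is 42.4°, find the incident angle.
sin θ₁ = (n₂/n₁)·sin θ₂ → θ₁ = 78.62°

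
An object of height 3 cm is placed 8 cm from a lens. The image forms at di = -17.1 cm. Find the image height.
hi = (-di/do) × ho = 6.413 cm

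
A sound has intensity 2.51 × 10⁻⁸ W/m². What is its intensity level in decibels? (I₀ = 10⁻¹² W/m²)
β = 10·log₁₀(I/I₀) = 44 dB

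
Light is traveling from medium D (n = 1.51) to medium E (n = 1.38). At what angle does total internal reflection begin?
θc = arcsin(n₂/n₁) = 66.05°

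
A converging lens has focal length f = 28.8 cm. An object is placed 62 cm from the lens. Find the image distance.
1/di = 1/f − 1/do → di = 53.78 cm (real image)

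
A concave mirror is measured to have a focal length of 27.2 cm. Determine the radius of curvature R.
R = 2|f| = 54.4 cm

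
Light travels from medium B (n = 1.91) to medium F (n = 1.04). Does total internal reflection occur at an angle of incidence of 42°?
θc = arcsin(n₂/n₁) = 32.99°; 42° > θc, so yes — total internal reflection.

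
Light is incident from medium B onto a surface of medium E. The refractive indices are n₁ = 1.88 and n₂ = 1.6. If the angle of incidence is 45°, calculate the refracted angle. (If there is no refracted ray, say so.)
sin θ₂ = (n₁/n₂)·sin θ₁ = 0.8309 → θ₂ = 56.19°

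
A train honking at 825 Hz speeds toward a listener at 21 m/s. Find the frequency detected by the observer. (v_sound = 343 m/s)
f_obs = f·v/(v − v_s) = 878.8 Hz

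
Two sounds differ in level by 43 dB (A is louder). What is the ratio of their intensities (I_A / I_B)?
I_A/I_B = 10^(Δβ/10) = 19950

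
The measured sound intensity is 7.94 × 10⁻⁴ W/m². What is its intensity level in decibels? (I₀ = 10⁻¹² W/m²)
β = 10·log₁₀(I/I₀) = 89 dB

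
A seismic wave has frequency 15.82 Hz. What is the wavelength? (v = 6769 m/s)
λ = v/f = 427.9 m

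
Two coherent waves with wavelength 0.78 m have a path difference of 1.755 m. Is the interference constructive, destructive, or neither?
neither (partial) — path difference = 2.25λ, neither a whole number of wavelengths nor an odd multiple of λ/2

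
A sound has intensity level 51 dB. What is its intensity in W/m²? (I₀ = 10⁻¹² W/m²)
I = I₀·10^(β/10) = 1.26 × 10⁻⁷ W/m²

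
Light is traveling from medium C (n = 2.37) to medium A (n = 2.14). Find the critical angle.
θc = arcsin(n₂/n₁) = 64.55°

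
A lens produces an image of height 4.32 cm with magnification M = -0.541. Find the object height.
ho = |hi|/|M| = 7.985 cm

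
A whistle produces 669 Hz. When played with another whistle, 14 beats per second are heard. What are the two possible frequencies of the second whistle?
f₂ = 669 ± 14 Hz → 683 Hz or 655 Hz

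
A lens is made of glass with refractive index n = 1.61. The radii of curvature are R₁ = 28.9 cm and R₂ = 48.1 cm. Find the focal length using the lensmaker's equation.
1/f = (n − 1)(1/R₁ − 1/R₂) → f = 118.7 cm (converging lens)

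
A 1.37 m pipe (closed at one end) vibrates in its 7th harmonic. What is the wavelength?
λₙ = 4L/n = 0.7829 m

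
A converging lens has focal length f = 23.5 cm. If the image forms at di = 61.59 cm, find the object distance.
1/do = 1/f − 1/di → do = 38 cm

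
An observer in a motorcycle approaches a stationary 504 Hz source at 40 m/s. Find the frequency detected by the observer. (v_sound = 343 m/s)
f_obs = f·(v + v_o)/v = 562.8 Hz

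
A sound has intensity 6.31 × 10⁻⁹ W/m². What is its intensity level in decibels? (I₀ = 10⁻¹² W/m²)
β = 10·log₁₀(I/I₀) = 38 dB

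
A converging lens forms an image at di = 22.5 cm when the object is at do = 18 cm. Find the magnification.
M = −di/do = -1.25 (inverted image)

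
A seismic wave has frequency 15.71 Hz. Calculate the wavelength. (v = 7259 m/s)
λ = v/f = 462.1 m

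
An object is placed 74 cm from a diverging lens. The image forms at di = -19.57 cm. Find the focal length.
1/f = 1/do + 1/di → f = -26.61 cm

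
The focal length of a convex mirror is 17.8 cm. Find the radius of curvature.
R = 2|f| = 35.6 cm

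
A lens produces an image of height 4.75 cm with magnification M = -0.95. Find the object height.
ho = |hi|/|M| = 5 cm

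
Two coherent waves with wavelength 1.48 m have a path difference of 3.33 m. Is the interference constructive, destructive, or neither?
neither (partial) — path difference = 2.25λ, neither a whole number of wavelengths nor an odd multiple of λ/2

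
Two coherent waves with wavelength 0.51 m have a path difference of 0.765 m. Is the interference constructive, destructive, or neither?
destructive — path difference = 1.5λ, an odd multiple of λ/2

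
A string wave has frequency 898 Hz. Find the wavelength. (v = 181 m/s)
λ = v/f = 0.2016 m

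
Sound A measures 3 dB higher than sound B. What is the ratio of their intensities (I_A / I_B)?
I_A/I_B = 10^(Δβ/10) = 1.995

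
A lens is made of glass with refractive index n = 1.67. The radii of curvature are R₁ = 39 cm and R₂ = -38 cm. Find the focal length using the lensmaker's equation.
1/f = (n − 1)(1/R₁ − 1/R₂) → f = 28.73 cm (converging lens)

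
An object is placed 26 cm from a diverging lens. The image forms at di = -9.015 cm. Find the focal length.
1/f = 1/do + 1/di → f = -13.8 cm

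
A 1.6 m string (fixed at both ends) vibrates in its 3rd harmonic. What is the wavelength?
λₙ = 2L/n = 1.067 m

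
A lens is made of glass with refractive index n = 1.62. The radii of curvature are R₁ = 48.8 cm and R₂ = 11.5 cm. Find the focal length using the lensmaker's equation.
1/f = (n − 1)(1/R₁ − 1/R₂) → f = -24.27 cm (diverging lens)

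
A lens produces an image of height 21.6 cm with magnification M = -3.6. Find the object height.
ho = |hi|/|M| = 6 cm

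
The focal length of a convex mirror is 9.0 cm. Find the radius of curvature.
R = 2|f| = 18 cm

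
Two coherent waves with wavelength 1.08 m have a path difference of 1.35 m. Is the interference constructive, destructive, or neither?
neither (partial) — path difference = 1.25λ, neither a whole number of wavelengths nor an odd multiple of λ/2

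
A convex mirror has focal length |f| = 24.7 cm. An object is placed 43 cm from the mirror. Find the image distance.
f = −24.7 cm (convex); 1/di = 1/f − 1/do → di = -15.69 cm (virtual image, behind mirror)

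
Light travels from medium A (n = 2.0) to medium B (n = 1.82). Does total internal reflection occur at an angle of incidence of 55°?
θc = arcsin(n₂/n₁) = 65.51°; 55° < θc, so no — the ray refracts.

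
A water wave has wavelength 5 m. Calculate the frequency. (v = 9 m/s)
f = v/λ = 1.8 Hz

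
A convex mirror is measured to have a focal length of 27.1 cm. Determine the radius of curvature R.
R = 2|f| = 54.2 cm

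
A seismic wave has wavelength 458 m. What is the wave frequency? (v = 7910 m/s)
f = v/λ = 17.27 Hz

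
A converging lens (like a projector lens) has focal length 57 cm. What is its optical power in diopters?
P = 1/f = 1.754 D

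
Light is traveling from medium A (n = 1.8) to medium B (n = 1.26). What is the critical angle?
θc = arcsin(n₂/n₁) = 44.43°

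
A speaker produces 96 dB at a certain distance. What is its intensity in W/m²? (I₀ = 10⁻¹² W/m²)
I = I₀·10^(β/10) = 3.98 × 10⁻³ W/m²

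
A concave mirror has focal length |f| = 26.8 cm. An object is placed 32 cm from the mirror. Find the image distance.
f = +26.8 cm (concave); 1/di = 1/f − 1/do → di = 164.9 cm (real image, in front of mirror)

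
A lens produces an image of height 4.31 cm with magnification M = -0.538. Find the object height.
ho = |hi|/|M| = 8.011 cm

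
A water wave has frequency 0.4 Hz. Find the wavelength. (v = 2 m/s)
λ = v/f = 5 m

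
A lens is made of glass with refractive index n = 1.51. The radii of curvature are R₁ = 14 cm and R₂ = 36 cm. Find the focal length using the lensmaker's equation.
1/f = (n − 1)(1/R₁ − 1/R₂) → f = 44.92 cm (converging lens)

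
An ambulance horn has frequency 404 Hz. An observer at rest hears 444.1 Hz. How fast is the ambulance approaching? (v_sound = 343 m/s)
v_s = v·(1 − f/f_obs) = 30.97 m/s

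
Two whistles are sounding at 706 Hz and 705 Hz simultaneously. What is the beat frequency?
1 Hz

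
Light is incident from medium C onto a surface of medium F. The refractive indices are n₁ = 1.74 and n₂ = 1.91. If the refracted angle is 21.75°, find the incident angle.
sin θ₁ = (n₂/n₁)·sin θ₂ → θ₁ = 24°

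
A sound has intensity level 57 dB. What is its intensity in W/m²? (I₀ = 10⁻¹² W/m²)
I = I₀·10^(β/10) = 5.01 × 10⁻⁷ W/m²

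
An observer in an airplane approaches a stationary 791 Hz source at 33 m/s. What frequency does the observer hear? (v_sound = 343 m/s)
f_obs = f·(v + v_o)/v = 867.1 Hz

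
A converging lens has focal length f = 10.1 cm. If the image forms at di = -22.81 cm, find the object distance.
1/do = 1/f − 1/di → do = 7 cm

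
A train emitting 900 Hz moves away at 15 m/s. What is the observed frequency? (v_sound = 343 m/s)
f_obs = f·v/(v + v_s) = 862.3 Hz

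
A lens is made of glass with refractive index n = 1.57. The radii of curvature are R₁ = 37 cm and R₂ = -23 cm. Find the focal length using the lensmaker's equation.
1/f = (n − 1)(1/R₁ − 1/R₂) → f = 24.88 cm (converging lens)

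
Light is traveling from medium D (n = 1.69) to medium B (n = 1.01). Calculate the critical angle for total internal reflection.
θc = arcsin(n₂/n₁) = 36.7°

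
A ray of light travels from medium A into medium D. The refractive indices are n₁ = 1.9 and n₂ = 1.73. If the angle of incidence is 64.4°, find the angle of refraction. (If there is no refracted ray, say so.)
sin θ₂ = (n₁/n₂)·sin θ₁ = 0.9905 → θ₂ = 82.08°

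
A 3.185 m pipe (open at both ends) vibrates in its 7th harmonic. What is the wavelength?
λₙ = 2L/n = 0.91 m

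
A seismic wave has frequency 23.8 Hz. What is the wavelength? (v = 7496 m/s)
λ = v/f = 315 m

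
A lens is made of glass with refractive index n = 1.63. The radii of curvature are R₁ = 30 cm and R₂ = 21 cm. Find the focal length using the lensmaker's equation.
1/f = (n − 1)(1/R₁ − 1/R₂) → f = -111.1 cm (diverging lens)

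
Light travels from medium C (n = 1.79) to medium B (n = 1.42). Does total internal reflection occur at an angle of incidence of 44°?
θc = arcsin(n₂/n₁) = 52.49°; 44° < θc, so no — the ray refracts.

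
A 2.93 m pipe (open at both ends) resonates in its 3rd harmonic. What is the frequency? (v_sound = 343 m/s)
fₙ = nv/(2L) = 175.6 Hz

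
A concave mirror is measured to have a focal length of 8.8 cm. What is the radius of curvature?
R = 2|f| = 17.6 cm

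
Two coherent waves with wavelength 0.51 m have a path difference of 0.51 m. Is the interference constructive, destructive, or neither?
constructive — path difference = 1λ, a whole number of wavelengths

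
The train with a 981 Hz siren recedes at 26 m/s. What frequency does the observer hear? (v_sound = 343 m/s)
f_obs = f·v/(v + v_s) = 911.9 Hz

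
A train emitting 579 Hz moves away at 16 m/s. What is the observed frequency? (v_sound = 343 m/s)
f_obs = f·v/(v + v_s) = 553.2 Hz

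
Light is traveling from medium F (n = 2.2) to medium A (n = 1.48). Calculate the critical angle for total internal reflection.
θc = arcsin(n₂/n₁) = 42.28°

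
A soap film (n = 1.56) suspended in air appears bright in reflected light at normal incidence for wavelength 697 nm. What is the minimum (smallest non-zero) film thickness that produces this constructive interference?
2nt = (m − ½)λ with m = 1 → t = (m − ½)λ/(2n) = 111.7 nm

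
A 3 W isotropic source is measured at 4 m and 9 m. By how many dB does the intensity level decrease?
Δβ = 20·log₁₀(r₂/r₁) = 7.044 dB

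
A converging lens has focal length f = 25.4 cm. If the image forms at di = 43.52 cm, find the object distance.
1/do = 1/f − 1/di → do = 61 cm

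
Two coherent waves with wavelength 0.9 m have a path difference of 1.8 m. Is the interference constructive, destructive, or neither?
constructive — path difference = 2λ, a whole number of wavelengths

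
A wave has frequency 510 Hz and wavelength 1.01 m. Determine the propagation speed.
v = fλ = 515.1 m/s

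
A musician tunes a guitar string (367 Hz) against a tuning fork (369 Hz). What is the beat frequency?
2 Hz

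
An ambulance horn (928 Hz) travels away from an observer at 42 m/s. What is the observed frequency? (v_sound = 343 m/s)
f_obs = f·v/(v + v_s) = 826.8 Hz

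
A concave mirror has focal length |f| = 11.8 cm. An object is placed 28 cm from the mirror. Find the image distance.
f = +11.8 cm (concave); 1/di = 1/f − 1/do → di = 20.4 cm (real image, in front of mirror)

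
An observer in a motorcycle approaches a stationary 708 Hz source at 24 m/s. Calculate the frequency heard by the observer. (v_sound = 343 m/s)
f_obs = f·(v + v_o)/v = 757.5 Hz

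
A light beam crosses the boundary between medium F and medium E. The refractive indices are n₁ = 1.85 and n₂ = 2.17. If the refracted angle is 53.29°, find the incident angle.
sin θ₁ = (n₂/n₁)·sin θ₂ → θ₁ = 70.11°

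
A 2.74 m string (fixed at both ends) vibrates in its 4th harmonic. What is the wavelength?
λₙ = 2L/n = 1.37 m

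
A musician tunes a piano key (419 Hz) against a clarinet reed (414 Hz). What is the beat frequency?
5 Hz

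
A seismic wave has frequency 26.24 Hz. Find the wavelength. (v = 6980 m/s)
λ = v/f = 266 m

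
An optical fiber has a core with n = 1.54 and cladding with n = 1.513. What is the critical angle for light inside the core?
θc = arcsin(n_cladding/n_core) = 79.26°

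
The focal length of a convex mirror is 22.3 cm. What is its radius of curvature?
R = 2|f| = 44.6 cm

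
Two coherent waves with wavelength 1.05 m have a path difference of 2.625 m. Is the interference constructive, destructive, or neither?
destructive — path difference = 2.5λ, an odd multiple of λ/2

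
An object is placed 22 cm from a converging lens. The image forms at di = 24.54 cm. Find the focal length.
1/f = 1/do + 1/di → f = 11.6 cm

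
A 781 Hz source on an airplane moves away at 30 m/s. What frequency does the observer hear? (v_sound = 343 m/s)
f_obs = f·v/(v + v_s) = 718.2 Hz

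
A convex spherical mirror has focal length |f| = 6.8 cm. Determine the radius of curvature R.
R = 2|f| = 13.6 cm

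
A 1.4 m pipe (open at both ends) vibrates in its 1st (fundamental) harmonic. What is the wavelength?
λₙ = 2L/n = 2.8 m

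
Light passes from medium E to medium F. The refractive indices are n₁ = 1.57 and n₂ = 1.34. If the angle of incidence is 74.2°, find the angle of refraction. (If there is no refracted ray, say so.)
sin θ₂ = (n₁/n₂)·sin θ₁ = 1.127 > 1, so there is no refracted ray — the light undergoes total internal reflection.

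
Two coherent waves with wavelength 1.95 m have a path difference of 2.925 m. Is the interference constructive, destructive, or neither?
destructive — path difference = 1.5λ, an odd multiple of λ/2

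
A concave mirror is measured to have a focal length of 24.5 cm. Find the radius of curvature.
R = 2|f| = 49 cm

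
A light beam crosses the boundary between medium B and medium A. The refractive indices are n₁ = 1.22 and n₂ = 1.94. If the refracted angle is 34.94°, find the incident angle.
sin θ₁ = (n₂/n₁)·sin θ₂ → θ₁ = 65.6°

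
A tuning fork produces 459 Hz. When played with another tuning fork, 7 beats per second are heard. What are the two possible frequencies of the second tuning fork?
f₂ = 459 ± 7 Hz → 466 Hz or 452 Hz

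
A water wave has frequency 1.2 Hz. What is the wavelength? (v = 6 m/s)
λ = v/f = 5 m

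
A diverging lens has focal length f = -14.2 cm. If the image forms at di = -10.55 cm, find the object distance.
1/do = 1/f − 1/di → do = 41.04 cm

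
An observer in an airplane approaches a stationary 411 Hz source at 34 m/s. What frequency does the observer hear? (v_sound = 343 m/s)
f_obs = f·(v + v_o)/v = 451.7 Hz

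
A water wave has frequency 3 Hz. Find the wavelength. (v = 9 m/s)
λ = v/f = 3 m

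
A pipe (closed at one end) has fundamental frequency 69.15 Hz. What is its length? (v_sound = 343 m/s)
L = v/(4f₁) = 1.24 m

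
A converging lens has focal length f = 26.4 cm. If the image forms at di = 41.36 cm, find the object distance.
1/do = 1/f − 1/di → do = 72.99 cm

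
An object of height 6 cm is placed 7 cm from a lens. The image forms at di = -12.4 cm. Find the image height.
hi = (-di/do) × ho = 10.63 cm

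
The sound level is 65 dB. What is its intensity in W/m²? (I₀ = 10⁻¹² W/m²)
I = I₀·10^(β/10) = 3.16 × 10⁻⁶ W/m²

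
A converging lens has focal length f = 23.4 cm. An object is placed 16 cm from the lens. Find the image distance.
1/di = 1/f − 1/do → di = -50.59 cm (virtual image)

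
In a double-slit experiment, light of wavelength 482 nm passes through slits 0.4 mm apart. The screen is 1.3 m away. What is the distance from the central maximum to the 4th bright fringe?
y = mλL/d = 6.266 mm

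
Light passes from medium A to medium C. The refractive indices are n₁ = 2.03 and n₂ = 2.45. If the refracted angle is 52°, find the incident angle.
sin θ₁ = (n₂/n₁)·sin θ₂ → θ₁ = 72°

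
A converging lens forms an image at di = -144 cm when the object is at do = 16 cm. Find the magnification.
M = −di/do = 9 (upright image)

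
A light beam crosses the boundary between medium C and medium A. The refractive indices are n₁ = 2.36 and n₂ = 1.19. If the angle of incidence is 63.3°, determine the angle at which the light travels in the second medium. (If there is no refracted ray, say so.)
sin θ₂ = (n₁/n₂)·sin θ₁ = 1.772 > 1, so there is no refracted ray — the light undergoes total internal reflection.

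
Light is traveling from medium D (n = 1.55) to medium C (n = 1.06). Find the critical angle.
θc = arcsin(n₂/n₁) = 43.15°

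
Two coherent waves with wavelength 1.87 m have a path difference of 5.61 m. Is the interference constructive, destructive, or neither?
constructive — path difference = 3λ, a whole number of wavelengths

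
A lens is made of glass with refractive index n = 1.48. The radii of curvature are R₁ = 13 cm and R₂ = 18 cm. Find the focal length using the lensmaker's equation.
1/f = (n − 1)(1/R₁ − 1/R₂) → f = 97.5 cm (converging lens)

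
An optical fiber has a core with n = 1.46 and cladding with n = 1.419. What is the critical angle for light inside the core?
θc = arcsin(n_cladding/n_core) = 76.39°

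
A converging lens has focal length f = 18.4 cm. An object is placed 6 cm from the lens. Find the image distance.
1/di = 1/f − 1/do → di = -8.903 cm (virtual image)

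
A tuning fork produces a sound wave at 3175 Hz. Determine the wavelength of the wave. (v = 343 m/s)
λ = v/f = 0.108 m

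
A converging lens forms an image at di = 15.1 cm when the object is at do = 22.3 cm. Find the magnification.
M = −di/do = -0.6771 (inverted image)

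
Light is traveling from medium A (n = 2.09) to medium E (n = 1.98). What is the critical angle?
θc = arcsin(n₂/n₁) = 71.33°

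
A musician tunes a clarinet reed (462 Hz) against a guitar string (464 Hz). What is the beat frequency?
2 Hz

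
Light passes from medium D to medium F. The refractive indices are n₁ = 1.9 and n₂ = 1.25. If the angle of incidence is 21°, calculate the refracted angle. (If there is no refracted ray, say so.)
sin θ₂ = (n₁/n₂)·sin θ₁ = 0.5447 → θ₂ = 33.01°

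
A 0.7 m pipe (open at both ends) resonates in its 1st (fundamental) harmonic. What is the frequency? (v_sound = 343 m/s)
fₙ = nv/(2L) = 245 Hz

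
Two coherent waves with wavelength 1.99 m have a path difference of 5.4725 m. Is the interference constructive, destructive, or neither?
neither (partial) — path difference = 2.75λ, neither a whole number of wavelengths nor an odd multiple of λ/2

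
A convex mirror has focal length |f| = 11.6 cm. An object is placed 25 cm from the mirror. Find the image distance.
f = −11.6 cm (convex); 1/di = 1/f − 1/do → di = -7.923 cm (virtual image, behind mirror)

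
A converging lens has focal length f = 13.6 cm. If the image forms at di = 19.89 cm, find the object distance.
1/do = 1/f − 1/di → do = 43.01 cm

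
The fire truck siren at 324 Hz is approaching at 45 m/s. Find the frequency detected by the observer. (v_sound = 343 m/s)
f_obs = f·v/(v − v_s) = 372.9 Hz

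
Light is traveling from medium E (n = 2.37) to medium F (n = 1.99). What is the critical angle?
θc = arcsin(n₂/n₁) = 57.1°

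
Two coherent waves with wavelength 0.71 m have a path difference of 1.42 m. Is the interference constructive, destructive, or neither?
constructive — path difference = 2λ, a whole number of wavelengths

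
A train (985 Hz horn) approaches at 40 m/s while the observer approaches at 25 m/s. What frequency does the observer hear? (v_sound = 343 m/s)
f_obs = f·(v + v_o)/(v − v_s) = 1196 Hz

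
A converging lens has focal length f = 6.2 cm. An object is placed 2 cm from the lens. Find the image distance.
1/di = 1/f − 1/do → di = -2.952 cm (virtual image)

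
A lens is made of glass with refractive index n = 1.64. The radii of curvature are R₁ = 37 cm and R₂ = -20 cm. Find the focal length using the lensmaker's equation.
1/f = (n − 1)(1/R₁ − 1/R₂) → f = 20.29 cm (converging lens)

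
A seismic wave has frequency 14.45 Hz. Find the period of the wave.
T = 1/f = 0.0692 s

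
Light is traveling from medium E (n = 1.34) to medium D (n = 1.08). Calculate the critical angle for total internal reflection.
θc = arcsin(n₂/n₁) = 53.7°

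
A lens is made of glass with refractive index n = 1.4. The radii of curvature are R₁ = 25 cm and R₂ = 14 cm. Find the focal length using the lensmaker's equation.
1/f = (n − 1)(1/R₁ − 1/R₂) → f = -79.55 cm (diverging lens)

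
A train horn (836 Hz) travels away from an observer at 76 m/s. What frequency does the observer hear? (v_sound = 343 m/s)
f_obs = f·v/(v + v_s) = 684.4 Hz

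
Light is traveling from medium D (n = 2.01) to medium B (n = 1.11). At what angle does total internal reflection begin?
θc = arcsin(n₂/n₁) = 33.52°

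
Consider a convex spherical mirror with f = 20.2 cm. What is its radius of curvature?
R = 2|f| = 40.4 cm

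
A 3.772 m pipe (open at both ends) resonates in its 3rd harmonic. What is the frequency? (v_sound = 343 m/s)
fₙ = nv/(2L) = 136.4 Hz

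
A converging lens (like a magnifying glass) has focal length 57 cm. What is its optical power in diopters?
P = 1/f = 1.754 D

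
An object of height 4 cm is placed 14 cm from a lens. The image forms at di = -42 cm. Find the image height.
hi = (-di/do) × ho = 12 cm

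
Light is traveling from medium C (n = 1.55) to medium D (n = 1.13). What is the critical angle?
θc = arcsin(n₂/n₁) = 46.81°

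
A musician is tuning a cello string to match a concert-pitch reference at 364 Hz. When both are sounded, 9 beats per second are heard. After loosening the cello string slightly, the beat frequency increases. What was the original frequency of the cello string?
355 Hz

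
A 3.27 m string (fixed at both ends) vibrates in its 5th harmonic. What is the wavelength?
λₙ = 2L/n = 1.308 m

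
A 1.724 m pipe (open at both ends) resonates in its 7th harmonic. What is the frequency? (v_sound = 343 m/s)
fₙ = nv/(2L) = 696.3 Hz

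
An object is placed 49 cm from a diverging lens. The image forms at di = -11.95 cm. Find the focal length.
1/f = 1/do + 1/di → f = -15.8 cm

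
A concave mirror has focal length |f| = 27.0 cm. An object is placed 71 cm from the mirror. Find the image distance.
f = +27.0 cm (concave); 1/di = 1/f − 1/do → di = 43.57 cm (real image, in front of mirror)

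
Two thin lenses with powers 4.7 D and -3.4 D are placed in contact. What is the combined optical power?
P_total = P₁ + P₂ = 1.3 D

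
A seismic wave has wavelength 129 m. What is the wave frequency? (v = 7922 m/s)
f = v/λ = 61.41 Hz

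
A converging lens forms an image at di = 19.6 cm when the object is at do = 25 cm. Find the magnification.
M = −di/do = -0.784 (inverted image)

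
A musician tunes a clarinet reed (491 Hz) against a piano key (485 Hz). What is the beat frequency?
6 Hz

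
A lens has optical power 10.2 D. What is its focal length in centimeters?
f = 1/P = 9.804 cm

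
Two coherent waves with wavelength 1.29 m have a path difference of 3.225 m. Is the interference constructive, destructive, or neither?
destructive — path difference = 2.5λ, an odd multiple of λ/2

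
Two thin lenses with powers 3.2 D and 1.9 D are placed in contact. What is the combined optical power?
P_total = P₁ + P₂ = 5.1 D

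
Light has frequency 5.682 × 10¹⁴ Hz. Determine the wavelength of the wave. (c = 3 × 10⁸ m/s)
λ = c/f = 528 nm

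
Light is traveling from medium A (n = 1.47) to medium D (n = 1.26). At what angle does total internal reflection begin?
θc = arcsin(n₂/n₁) = 59°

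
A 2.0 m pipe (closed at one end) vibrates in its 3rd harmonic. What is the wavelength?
λₙ = 4L/n = 2.667 m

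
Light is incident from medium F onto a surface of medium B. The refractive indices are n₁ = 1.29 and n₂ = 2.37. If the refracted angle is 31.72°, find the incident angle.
sin θ₁ = (n₂/n₁)·sin θ₂ → θ₁ = 75°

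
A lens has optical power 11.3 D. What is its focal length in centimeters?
f = 1/P = 8.85 cm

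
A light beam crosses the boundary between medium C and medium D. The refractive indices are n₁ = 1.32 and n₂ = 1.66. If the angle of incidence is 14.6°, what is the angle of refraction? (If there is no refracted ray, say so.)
sin θ₂ = (n₁/n₂)·sin θ₁ = 0.2004 → θ₂ = 11.56°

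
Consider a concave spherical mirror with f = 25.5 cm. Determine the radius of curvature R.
R = 2|f| = 51 cm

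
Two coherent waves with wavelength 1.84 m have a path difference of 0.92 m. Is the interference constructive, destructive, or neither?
destructive — path difference = 0.5λ, an odd multiple of λ/2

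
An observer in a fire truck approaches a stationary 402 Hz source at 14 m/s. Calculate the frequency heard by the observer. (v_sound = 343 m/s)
f_obs = f·(v + v_o)/v = 418.4 Hz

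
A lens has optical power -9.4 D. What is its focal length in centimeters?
f = 1/P = -10.64 cm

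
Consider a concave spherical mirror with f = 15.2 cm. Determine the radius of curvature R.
R = 2|f| = 30.4 cm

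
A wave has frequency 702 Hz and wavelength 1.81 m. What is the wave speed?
v = fλ = 1271 m/s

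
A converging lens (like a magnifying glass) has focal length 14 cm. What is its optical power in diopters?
P = 1/f = 7.143 D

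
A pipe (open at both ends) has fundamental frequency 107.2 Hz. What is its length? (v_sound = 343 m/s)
L = v/(2f₁) = 1.6 m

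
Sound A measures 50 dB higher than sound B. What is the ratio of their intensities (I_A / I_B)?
I_A/I_B = 10^(Δβ/10) = 100000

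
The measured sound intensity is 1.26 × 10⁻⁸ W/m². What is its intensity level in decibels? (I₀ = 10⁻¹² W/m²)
β = 10·log₁₀(I/I₀) = 41 dB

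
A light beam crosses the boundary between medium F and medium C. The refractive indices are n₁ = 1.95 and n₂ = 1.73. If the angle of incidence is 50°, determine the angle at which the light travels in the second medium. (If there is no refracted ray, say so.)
sin θ₂ = (n₁/n₂)·sin θ₁ = 0.8635 → θ₂ = 59.71°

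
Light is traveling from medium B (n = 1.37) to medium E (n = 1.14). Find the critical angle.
θc = arcsin(n₂/n₁) = 56.32°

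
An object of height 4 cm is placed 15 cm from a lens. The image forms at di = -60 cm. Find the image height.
hi = (-di/do) × ho = 16 cm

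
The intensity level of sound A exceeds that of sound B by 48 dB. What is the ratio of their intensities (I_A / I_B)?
I_A/I_B = 10^(Δβ/10) = 63100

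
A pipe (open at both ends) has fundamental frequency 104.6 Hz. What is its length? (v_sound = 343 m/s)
L = v/(2f₁) = 1.64 m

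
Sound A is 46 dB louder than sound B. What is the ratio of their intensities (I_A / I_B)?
I_A/I_B = 10^(Δβ/10) = 39810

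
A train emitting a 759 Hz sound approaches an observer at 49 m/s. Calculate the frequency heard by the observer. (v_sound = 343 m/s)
f_obs = f·v/(v − v_s) = 885.5 Hz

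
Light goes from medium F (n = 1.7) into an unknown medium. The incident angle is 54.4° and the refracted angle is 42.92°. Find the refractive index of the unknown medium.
n₂ = n₁·sin θ₁ / sin θ₂ = 2.03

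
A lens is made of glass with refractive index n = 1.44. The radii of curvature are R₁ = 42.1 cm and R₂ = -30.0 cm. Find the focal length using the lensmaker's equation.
1/f = (n − 1)(1/R₁ − 1/R₂) → f = 39.81 cm (converging lens)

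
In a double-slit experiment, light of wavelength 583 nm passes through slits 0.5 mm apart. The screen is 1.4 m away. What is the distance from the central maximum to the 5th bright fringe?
y = mλL/d = 8.162 mm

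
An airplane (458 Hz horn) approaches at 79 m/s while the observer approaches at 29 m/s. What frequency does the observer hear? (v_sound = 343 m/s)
f_obs = f·(v + v_o)/(v − v_s) = 645.4 Hz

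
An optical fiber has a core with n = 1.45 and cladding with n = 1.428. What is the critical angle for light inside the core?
θc = arcsin(n_cladding/n_core) = 80.01°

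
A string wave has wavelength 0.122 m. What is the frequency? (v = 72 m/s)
f = v/λ = 590.2 Hz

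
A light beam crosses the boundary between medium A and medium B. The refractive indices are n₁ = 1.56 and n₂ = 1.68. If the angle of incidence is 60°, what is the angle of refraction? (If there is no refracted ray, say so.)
sin θ₂ = (n₁/n₂)·sin θ₁ = 0.8042 → θ₂ = 53.53°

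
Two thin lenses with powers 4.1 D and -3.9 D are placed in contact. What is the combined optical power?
P_total = P₁ + P₂ = 0.2 D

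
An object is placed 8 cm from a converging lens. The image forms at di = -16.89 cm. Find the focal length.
1/f = 1/do + 1/di → f = 15.2 cm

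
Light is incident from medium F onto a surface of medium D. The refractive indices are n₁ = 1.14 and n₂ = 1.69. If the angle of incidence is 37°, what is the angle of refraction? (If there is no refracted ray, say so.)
sin θ₂ = (n₁/n₂)·sin θ₁ = 0.406 → θ₂ = 23.95°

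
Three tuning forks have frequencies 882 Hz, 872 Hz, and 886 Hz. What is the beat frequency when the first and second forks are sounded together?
10 Hz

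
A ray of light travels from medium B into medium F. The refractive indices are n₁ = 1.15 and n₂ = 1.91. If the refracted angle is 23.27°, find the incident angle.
sin θ₁ = (n₂/n₁)·sin θ₂ → θ₁ = 41.01°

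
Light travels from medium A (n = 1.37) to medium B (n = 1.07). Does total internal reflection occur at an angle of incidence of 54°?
θc = arcsin(n₂/n₁) = 51.35°; 54° > θc, so yes — total internal reflection.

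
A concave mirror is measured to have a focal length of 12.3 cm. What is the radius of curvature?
R = 2|f| = 24.6 cm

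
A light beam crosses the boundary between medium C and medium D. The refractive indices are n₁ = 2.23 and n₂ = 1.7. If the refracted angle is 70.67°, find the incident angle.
sin θ₁ = (n₂/n₁)·sin θ₂ → θ₁ = 46°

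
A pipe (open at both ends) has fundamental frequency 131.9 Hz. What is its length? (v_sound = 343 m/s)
L = v/(2f₁) = 1.3 m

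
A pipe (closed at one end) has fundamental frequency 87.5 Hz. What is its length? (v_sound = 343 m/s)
L = v/(4f₁) = 0.98 m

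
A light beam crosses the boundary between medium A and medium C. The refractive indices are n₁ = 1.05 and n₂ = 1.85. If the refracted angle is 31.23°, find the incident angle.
sin θ₁ = (n₂/n₁)·sin θ₂ → θ₁ = 65.99°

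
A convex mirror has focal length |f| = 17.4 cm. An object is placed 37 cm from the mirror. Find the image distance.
f = −17.4 cm (convex); 1/di = 1/f − 1/do → di = -11.83 cm (virtual image, behind mirror)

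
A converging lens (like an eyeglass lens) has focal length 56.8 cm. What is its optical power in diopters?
P = 1/f = 1.761 D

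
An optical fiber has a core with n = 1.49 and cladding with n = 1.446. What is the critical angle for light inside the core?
θc = arcsin(n_cladding/n_core) = 76.04°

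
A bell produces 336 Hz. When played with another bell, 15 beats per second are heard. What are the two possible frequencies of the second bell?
f₂ = 336 ± 15 Hz → 351 Hz or 321 Hz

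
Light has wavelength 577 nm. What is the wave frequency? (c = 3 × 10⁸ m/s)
f = c/λ = 5.199 × 10¹⁴ Hz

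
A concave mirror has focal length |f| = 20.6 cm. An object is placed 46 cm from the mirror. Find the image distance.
f = +20.6 cm (concave); 1/di = 1/f − 1/do → di = 37.31 cm (real image, in front of mirror)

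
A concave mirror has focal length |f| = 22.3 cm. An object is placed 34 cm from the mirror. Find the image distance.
f = +22.3 cm (concave); 1/di = 1/f − 1/do → di = 64.8 cm (real image, in front of mirror)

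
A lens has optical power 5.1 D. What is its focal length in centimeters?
f = 1/P = 19.61 cm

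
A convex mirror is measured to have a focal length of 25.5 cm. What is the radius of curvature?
R = 2|f| = 51 cm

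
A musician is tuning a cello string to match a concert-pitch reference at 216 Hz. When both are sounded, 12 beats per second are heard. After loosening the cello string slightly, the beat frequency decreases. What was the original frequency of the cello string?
228 Hz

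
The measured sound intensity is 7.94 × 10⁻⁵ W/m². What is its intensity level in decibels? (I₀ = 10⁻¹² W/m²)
β = 10·log₁₀(I/I₀) = 79 dB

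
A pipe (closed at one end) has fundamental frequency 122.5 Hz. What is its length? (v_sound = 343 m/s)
L = v/(4f₁) = 0.7 m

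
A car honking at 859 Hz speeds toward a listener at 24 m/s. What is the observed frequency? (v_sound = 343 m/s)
f_obs = f·v/(v − v_s) = 923.6 Hz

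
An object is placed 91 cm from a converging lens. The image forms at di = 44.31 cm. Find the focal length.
1/f = 1/do + 1/di → f = 29.8 cm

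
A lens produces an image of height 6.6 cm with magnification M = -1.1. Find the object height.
ho = |hi|/|M| = 6 cm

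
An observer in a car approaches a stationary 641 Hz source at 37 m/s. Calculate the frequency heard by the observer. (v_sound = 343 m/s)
f_obs = f·(v + v_o)/v = 710.1 Hz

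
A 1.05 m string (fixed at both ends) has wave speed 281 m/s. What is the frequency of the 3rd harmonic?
fₙ = nv/(2L) = 401.4 Hz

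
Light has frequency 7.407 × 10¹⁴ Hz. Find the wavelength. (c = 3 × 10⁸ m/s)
λ = c/f = 405 nm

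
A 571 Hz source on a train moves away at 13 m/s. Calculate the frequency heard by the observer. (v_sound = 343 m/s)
f_obs = f·v/(v + v_s) = 550.1 Hz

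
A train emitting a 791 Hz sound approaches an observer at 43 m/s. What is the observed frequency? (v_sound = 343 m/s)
f_obs = f·v/(v − v_s) = 904.4 Hz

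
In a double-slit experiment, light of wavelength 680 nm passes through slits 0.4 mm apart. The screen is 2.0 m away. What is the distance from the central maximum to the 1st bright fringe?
y = mλL/d = 3.4 mm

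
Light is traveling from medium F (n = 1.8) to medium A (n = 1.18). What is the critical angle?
θc = arcsin(n₂/n₁) = 40.96°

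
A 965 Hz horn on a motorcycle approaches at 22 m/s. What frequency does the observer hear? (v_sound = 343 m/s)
f_obs = f·v/(v − v_s) = 1031 Hz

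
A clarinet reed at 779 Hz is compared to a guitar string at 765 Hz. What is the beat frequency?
14 Hz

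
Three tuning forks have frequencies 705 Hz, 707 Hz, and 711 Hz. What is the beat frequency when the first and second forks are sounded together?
2 Hz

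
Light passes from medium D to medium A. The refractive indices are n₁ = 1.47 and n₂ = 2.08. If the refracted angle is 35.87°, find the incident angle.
sin θ₁ = (n₂/n₁)·sin θ₂ → θ₁ = 56.01°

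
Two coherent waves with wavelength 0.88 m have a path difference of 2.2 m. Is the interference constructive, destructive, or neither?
destructive — path difference = 2.5λ, an odd multiple of λ/2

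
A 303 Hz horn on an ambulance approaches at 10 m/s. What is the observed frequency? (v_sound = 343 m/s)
f_obs = f·v/(v − v_s) = 312.1 Hz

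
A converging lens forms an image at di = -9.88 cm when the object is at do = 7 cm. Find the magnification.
M = −di/do = 1.411 (upright image)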